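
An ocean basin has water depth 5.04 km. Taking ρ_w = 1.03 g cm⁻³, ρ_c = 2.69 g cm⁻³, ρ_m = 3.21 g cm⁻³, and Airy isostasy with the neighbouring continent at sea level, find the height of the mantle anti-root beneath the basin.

16.1 km

Isostatic balance requires: replacing crust with seawater at the top is compensated by replacing crust with mantle at the base: d (ρ_c − ρ_w) = a (ρ_m − ρ_c).
a = d (ρ_c − ρ_w)/(ρ_m − ρ_c) = 5.04 km × 1.66/0.52 = 16.1 km.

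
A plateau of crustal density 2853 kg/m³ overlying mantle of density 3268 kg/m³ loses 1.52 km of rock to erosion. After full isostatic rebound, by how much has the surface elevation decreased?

Rebound u = e ρ_c/ρ_m = 1.52 km × 2853/3268 = 1.327 km.
Net surface drop = e − u = 1.52 km − 1.327 km = e (ρ_m − ρ_c)/ρ_m = 0.193 km.

0.193 km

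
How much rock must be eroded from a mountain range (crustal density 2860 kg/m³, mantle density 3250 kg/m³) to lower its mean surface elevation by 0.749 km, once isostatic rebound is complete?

Net drop Δ = e − u = e − e ρ_c/ρ_m = e (ρ_m − ρ_c)/ρ_m.
e = Δ ρ_m/(ρ_m − ρ_c) = 0.749 km × 3250/390 = 6.24 km.

6.24 km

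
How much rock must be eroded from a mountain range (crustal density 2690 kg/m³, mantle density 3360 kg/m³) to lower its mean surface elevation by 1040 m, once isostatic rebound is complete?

Net drop Δ = e − u = e − e ρ_c/ρ_m = e (ρ_m − ρ_c)/ρ_m.
e = Δ ρ_m/(ρ_m − ρ_c) = 1040 m × 3360/670 = 5220 m.

5220 m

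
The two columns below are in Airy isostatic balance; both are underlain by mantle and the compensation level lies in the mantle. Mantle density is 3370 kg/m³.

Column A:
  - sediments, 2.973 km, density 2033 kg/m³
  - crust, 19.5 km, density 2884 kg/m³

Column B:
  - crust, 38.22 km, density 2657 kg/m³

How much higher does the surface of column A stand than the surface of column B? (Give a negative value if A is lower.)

−4.09 km

For any compensation level in the mantle, the mantle terms cancel and isostasy reduces to e = (Σt_A − Σt_B) − (Σ(ρt)_A − Σ(ρt)_B) / ρ_m.
Σt_A = 22.473 km; Σt_B = 38.22 km; Σ(ρt)_A = 62282.109; Σ(ρt)_B = 101550.54 (in km·kg/m³).
e = (22.473 − 38.22) − (62282.109 − 101550.54) / 3370 = −4.09 km.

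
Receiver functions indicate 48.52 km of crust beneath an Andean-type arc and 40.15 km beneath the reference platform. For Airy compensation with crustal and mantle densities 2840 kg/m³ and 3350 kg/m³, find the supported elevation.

Excess crust Δ = 48.52 km − 40.15 km = 8.37 km, split between elevation h and root r with h + r = Δ.
Airy balance ρ_c h = (ρ_m − ρ_c) r gives r = h ρ_c/(ρ_m − ρ_c), so h (1 + ρ_c/(ρ_m − ρ_c)) = Δ, i.e. h = Δ (ρ_m − ρ_c)/ρ_m.
h = 8.37 km × 510/3350 = 1.27 km.

1.27 km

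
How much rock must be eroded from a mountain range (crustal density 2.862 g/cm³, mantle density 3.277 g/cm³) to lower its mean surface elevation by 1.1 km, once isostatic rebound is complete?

8.69 km

Net drop Δ = e − u = e − e ρ_c/ρ_m = e (ρ_m − ρ_c)/ρ_m.
e = Δ ρ_m/(ρ_m − ρ_c) = 1.1 km × 3.277/0.415 = 8.69 km.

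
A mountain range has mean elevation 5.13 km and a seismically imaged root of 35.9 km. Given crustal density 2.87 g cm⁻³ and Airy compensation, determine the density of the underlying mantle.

Airy balance: ρ_c h = (ρ_m − ρ_c) r → ρ_m = ρ_c (1 + h/r).
ρ_m = 2.87 × (1 + 5.13 km/35.9 km) = 3.28 g cm⁻³.

3.28 g cm⁻³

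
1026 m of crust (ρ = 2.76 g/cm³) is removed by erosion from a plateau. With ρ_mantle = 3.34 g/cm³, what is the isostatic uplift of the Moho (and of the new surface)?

Unloading: uplift u = e ρ_c/ρ_m = 1026 m × 2.76/3.34 = 848 m.

848 m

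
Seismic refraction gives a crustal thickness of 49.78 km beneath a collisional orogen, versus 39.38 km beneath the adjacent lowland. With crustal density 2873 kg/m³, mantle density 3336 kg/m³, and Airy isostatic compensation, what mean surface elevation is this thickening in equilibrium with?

1.44 km

Excess crust Δ = 49.78 km − 39.38 km = 10.4 km, split between elevation h and root r with h + r = Δ.
Airy balance ρ_c h = (ρ_m − ρ_c) r gives r = h ρ_c/(ρ_m − ρ_c), so h (1 + ρ_c/(ρ_m − ρ_c)) = Δ, i.e. h = Δ (ρ_m − ρ_c)/ρ_m.
h = 10.4 km × 463/3336 = 1.44 km.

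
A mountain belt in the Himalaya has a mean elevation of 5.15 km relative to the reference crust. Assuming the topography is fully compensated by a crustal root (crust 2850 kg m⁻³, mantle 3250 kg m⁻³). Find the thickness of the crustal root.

For local isostatic compensation: the weight of the topography is balanced by the buoyancy of the root, ρ_c h = (ρ_m − ρ_c) r.
r = h · ρ_c / (ρ_m − ρ_c) = 5.15 km × 2850 / (3250 − 2850) = 36.7 km.

36.7 km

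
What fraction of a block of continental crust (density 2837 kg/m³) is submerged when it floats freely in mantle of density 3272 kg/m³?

Submerged fraction = ρ_obj/ρ_fluid = 2837/3272 = 86.7%.

86.7%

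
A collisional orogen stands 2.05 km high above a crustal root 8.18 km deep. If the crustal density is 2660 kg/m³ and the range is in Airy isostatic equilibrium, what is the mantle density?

Airy balance: ρ_c h = (ρ_m − ρ_c) r → ρ_m = ρ_c (1 + h/r).
ρ_m = 2660 × (1 + 2.05 km/8.18 km) = 3330 kg/m³.

3330 kg/m³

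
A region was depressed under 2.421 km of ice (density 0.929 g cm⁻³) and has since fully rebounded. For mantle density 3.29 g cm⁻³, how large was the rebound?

Removing the load lets mantle flow back in; uplift u satisfies ρ_ice t = ρ_m u.
u = t ρ_ice/ρ_m = 2.421 km × 0.929/3.29 = 0.684 km.

0.684 km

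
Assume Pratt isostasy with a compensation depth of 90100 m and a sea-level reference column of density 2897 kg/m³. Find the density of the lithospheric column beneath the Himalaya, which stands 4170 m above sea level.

Pratt balance: ρ_ref D = ρ (D + h).
ρ = ρ_ref D/(D + h) = 2897 × 90100 m/(90100 m + 4170 m) = 2770 kg/m³.

2770 kg/m³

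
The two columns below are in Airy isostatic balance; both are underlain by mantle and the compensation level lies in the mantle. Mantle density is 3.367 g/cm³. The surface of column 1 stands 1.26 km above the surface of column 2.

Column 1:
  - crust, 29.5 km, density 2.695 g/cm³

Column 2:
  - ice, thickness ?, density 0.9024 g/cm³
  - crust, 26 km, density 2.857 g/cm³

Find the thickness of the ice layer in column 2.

Take the compensation level at the base of the deeper column (depth z_c below the surface of column 1) and equate Σ ρ_i t_i down to z_c; mantle fills any gap and the z_c terms cancel.
Column 1: 29.5×2.695 + (z_c − 29.5)×3.367
Column 2: 1.26×0 + x×0.9024 + 26×2.857 + (z_c − 1.26 − 26 − x)×3.367
The z_c×3.367 term appears on both sides and cancels. Collect the known terms of each column as K = Σ(ρt)_known − 3.367 × (depth of known layers): K_1 = 79.5025 − 3.367×29.5 = −19.824; K_2 = 74.282 − 3.367×(1.26 + 26) = −17.50242.
Balance: K_1 = K_2 − x×(3.367 − 0.9024), so x = (K_2 − K_1)/(3.367 − 0.9024) = 2.32158/2.4646 = 0.942 km.

0.942 km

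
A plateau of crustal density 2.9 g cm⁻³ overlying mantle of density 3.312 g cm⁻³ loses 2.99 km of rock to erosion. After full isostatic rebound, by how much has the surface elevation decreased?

0.372 km

Rebound u = e ρ_c/ρ_m = 2.99 km × 2.9/3.312 = 2.618 km.
Net surface drop = e − u = 2.99 km − 2.618 km = e (ρ_m − ρ_c)/ρ_m = 0.372 km.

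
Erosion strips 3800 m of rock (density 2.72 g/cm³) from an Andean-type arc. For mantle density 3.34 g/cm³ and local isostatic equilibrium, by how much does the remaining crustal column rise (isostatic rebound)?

Unloading: uplift u = e ρ_c/ρ_m = 3800 m × 2.72/3.34 = 3090 m.

3090 m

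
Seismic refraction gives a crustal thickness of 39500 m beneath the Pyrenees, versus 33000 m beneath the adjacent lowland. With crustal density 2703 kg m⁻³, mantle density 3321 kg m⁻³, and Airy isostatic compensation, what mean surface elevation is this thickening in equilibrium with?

1210 m

Excess crust Δ = 39500 m − 33000 m = 6500 m, split between elevation h and root r with h + r = Δ.
Airy balance ρ_c h = (ρ_m − ρ_c) r gives r = h ρ_c/(ρ_m − ρ_c), so h (1 + ρ_c/(ρ_m − ρ_c)) = Δ, i.e. h = Δ (ρ_m − ρ_c)/ρ_m.
h = 6500 m × 618/3321 = 1210 m.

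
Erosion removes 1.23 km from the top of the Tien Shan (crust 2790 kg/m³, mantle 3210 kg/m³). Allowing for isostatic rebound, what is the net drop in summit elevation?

Rebound u = e ρ_c/ρ_m = 1.23 km × 2790/3210 = 1.069 km.
Net surface drop = e − u = 1.23 km − 1.069 km = e (ρ_m − ρ_c)/ρ_m = 0.161 km.

0.161 km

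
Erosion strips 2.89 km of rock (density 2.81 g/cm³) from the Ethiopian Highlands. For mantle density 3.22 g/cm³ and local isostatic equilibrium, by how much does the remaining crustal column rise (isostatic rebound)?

2.52 km

Unloading: uplift u = e ρ_c/ρ_m = 2.89 km × 2.81/3.22 = 2.52 km.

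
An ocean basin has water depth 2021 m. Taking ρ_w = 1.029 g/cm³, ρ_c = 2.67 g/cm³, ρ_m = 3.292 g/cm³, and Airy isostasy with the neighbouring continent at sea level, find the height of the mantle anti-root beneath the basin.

In Airy isostatic equilibrium: replacing crust with seawater at the top is compensated by replacing crust with mantle at the base: d (ρ_c − ρ_w) = a (ρ_m − ρ_c).
a = d (ρ_c − ρ_w)/(ρ_m − ρ_c) = 2021 m × 1.641/0.622 = 5330 m.

5330 m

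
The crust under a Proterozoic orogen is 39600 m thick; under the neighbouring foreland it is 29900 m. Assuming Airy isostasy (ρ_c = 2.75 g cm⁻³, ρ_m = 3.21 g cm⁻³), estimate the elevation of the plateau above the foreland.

Excess crust Δ = 39600 m − 29900 m = 9700 m, split between elevation h and root r with h + r = Δ.
Airy balance ρ_c h = (ρ_m − ρ_c) r gives r = h ρ_c/(ρ_m − ρ_c), so h (1 + ρ_c/(ρ_m − ρ_c)) = Δ, i.e. h = Δ (ρ_m − ρ_c)/ρ_m.
h = 9700 m × 0.46/3.21 = 1390 m.

1390 m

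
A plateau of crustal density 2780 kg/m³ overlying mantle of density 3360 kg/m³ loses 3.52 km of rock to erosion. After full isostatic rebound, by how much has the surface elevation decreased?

0.608 km

Rebound u = e ρ_c/ρ_m = 3.52 km × 2780/3360 = 2.912 km.
Net surface drop = e − u = 3.52 km − 2.912 km = e (ρ_m − ρ_c)/ρ_m = 0.608 km.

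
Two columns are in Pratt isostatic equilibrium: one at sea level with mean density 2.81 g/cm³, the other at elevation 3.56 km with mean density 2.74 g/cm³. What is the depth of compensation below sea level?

ρ_ref D = ρ (D + h) → D (ρ_ref − ρ) = ρ h.
D = ρ h/(ρ_ref − ρ) = 2.74 × 3.56 km/(2.81 − 2.74) = 139 km.

139 km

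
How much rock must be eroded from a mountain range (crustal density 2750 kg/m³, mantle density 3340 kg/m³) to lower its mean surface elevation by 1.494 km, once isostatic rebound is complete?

Net drop Δ = e − u = e − e ρ_c/ρ_m = e (ρ_m − ρ_c)/ρ_m.
e = Δ ρ_m/(ρ_m − ρ_c) = 1.494 km × 3340/590 = 8.46 km.

8.46 km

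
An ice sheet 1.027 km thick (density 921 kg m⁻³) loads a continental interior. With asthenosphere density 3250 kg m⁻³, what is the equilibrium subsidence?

0.291 km

By Archimedes' principle applied to the lithosphere: the ice load ρ_ice t is balanced by mantle displaced below, ρ_m s.
s = t ρ_ice / ρ_m = 1.027 km × 921/3250 = 0.291 km.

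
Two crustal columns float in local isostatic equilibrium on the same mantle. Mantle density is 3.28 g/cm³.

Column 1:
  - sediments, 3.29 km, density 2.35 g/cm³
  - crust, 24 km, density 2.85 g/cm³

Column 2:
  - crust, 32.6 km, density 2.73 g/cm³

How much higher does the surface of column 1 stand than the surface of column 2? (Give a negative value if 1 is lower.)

For any compensation level in the mantle, the mantle terms cancel and isostasy reduces to e = (Σt_1 − Σt_2) − (Σ(ρt)_1 − Σ(ρt)_2) / ρ_m.
Σt_1 = 27.29 km; Σt_2 = 32.6 km; Σ(ρt)_1 = 76.1315; Σ(ρt)_2 = 88.998 (in km·g/cm³).
e = (27.29 − 32.6) − (76.1315 − 88.998) / 3.28 = −1.39 km.

−1.39 km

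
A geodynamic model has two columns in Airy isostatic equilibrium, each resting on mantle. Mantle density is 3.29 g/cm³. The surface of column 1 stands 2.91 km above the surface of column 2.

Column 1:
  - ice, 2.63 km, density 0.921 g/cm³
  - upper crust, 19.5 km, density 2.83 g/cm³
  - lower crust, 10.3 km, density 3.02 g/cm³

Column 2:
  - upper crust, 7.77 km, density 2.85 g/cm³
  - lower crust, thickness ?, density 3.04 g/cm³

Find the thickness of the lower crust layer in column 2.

Take the compensation level at the base of the deeper column (depth z_c below the surface of column 1) and equate Σ ρ_i t_i down to z_c; mantle fills any gap and the z_c terms cancel.
Column 1: 2.63×0.921 + 19.5×2.83 + 10.3×3.02 + (z_c − 32.43)×3.29
Column 2: 2.91×0 + 7.77×2.85 + x×3.04 + (z_c − 2.91 − 7.77 − x)×3.29
The z_c×3.29 term appears on both sides and cancels. Collect the known terms of each column as K = Σ(ρt)_known − 3.29 × (depth of known layers): K_1 = 88.71323 − 3.29×32.43 = −17.98147; K_2 = 22.1445 − 3.29×(2.91 + 7.77) = −12.9927.
Balance: K_1 = K_2 − x×(3.29 − 3.04), so x = (K_2 − K_1)/(3.29 − 3.04) = 4.98877/0.25 = 20 km.

20 km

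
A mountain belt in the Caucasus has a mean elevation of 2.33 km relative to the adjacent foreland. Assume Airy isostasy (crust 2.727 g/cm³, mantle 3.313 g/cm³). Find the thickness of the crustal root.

Equating mass per unit area of the two columns: the weight of the topography is balanced by the buoyancy of the root, ρ_c h = (ρ_m − ρ_c) r.
r = h · ρ_c / (ρ_m − ρ_c) = 2.33 km × 2.727 / (3.313 − 2.727) = 10.8 km.

10.8 km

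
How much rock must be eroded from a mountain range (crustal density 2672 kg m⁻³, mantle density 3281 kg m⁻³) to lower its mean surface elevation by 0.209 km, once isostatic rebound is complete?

Net drop Δ = e − u = e − e ρ_c/ρ_m = e (ρ_m − ρ_c)/ρ_m.
e = Δ ρ_m/(ρ_m − ρ_c) = 0.209 km × 3281/609 = 1.13 km.

1.13 km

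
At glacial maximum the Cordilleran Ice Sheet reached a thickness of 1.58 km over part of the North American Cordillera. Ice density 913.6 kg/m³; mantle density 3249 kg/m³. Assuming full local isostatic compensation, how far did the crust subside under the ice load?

Equating mass per unit area of the two columns: the ice load ρ_ice t is balanced by mantle displaced below, ρ_m s.
s = t ρ_ice / ρ_m = 1.58 km × 913.6/3249 = 0.444 km.

0.444 km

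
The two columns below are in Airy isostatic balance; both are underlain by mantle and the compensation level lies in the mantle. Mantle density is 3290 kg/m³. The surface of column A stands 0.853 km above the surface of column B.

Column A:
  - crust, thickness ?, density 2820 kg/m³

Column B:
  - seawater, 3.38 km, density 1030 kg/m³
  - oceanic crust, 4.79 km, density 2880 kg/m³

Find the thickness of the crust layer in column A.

26.4 km

Take the compensation level at the base of the deeper column (depth z_c below the surface of column A) and equate Σ ρ_i t_i down to z_c; mantle fills any gap and the z_c terms cancel.
Column A: x×2820 + (z_c − 0 − x)×3290
Column B: 0.853×0 + 3.38×1030 + 4.79×2880 + (z_c − 0.853 − 8.17)×3290
The z_c×3290 term appears on both sides and cancels. Collect the known terms of each column as K = Σ(ρt)_known − 3290 × (depth of known layers): K_A = 0 − 3290×0 = 0; K_B = 17276.6 − 3290×(0.853 + 8.17) = −12409.07.
Balance: K_A − x×(3290 − 2820) = K_B, so x = (K_A − K_B)/(3290 − 2820) = 12409.1/470 = 26.4 km.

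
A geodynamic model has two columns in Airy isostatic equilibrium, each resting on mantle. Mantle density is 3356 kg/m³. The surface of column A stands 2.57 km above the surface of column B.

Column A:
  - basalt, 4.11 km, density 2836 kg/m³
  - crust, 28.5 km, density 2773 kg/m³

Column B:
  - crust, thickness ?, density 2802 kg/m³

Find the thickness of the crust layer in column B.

18.3 km

Take the compensation level at the base of the deeper column (depth z_c below the surface of column A) and equate Σ ρ_i t_i down to z_c; mantle fills any gap and the z_c terms cancel.
Column A: 4.11×2836 + 28.5×2773 + (z_c − 32.61)×3356
Column B: 2.57×0 + x×2802 + (z_c − 2.57 − 0 − x)×3356
The z_c×3356 term appears on both sides and cancels. Collect the known terms of each column as K = Σ(ρt)_known − 3356 × (depth of known layers): K_A = 90686.46 − 3356×32.61 = −18752.7; K_B = 0 − 3356×(2.57 + 0) = −8624.92.
Balance: K_A = K_B − x×(3356 − 2802), so x = (K_B − K_A)/(3356 − 2802) = 10127.8/554 = 18.3 km.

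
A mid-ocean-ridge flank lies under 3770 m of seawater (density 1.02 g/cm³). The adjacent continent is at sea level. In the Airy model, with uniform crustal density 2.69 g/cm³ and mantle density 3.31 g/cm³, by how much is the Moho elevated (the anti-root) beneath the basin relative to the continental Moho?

Equating mass per unit area of the two columns: replacing crust with seawater at the top is compensated by replacing crust with mantle at the base: d (ρ_c − ρ_w) = a (ρ_m − ρ_c).
a = d (ρ_c − ρ_w)/(ρ_m − ρ_c) = 3770 m × 1.67/0.62 = 10200 m.

10200 m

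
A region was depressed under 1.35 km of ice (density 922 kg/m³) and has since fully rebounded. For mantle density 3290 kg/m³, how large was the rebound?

Removing the load lets mantle flow back in; uplift u satisfies ρ_ice t = ρ_m u.
u = t ρ_ice/ρ_m = 1.35 km × 922/3290 = 0.378 km.

0.378 km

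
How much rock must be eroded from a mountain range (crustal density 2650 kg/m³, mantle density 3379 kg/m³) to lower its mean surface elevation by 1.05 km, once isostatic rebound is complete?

4.87 km

Net drop Δ = e − u = e − e ρ_c/ρ_m = e (ρ_m − ρ_c)/ρ_m.
e = Δ ρ_m/(ρ_m − ρ_c) = 1.05 km × 3379/729 = 4.87 km.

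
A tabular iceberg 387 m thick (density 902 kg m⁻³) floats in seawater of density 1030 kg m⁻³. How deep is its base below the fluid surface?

Draft d = t ρ_obj/ρ_fluid = 387 m × 902/1030 = 339 m.

339 m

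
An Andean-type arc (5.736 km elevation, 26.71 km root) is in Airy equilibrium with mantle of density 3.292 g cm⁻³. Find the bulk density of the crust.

ρ_c h = (ρ_m − ρ_c) r → ρ_c (h + r) = ρ_m r → ρ_c = ρ_m r / (h + r).
ρ_c = 3.292 × 26.71 km / (5.736 km + 26.71 km) = 2.71 g cm⁻³.

2.71 g cm⁻³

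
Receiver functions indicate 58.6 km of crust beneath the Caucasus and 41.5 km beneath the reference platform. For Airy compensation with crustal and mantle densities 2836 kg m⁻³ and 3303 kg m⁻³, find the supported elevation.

2.42 km

Excess crust Δ = 58.6 km − 41.5 km = 17.1 km, split between elevation h and root r with h + r = Δ.
Airy balance ρ_c h = (ρ_m − ρ_c) r gives r = h ρ_c/(ρ_m − ρ_c), so h (1 + ρ_c/(ρ_m − ρ_c)) = Δ, i.e. h = Δ (ρ_m − ρ_c)/ρ_m.
h = 17.1 km × 467/3303 = 2.42 km.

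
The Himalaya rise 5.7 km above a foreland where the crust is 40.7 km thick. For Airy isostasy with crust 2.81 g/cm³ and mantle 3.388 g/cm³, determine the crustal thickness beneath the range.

74.1 km

Root depth r = h ρ_c / (ρ_m − ρ_c) = 5.7 km × 2.81 / 0.578 = 27.71 km.
Total thickness = T + h + r = 40.7 km + 5.7 km + 27.71 km = 74.1 km.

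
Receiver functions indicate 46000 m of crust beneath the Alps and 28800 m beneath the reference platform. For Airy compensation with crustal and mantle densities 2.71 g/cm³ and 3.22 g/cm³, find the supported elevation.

2720 m

Excess crust Δ = 46000 m − 28800 m = 17200 m, split between elevation h and root r with h + r = Δ.
Airy balance ρ_c h = (ρ_m − ρ_c) r gives r = h ρ_c/(ρ_m − ρ_c), so h (1 + ρ_c/(ρ_m − ρ_c)) = Δ, i.e. h = Δ (ρ_m − ρ_c)/ρ_m.
h = 17200 m × 0.51/3.22 = 2720 m.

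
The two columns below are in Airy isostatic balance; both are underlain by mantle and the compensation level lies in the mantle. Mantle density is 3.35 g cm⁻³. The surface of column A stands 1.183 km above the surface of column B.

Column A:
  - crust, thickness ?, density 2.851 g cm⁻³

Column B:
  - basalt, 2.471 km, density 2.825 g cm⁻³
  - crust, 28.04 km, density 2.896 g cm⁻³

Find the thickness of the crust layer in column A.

36.1 km

Take the compensation level at the base of the deeper column (depth z_c below the surface of column A) and equate Σ ρ_i t_i down to z_c; mantle fills any gap and the z_c terms cancel.
Column A: x×2.851 + (z_c − 0 − x)×3.35
Column B: 1.183×0 + 2.471×2.825 + 28.04×2.896 + (z_c − 1.183 − 30.511)×3.35
The z_c×3.35 term appears on both sides and cancels. Collect the known terms of each column as K = Σ(ρt)_known − 3.35 × (depth of known layers): K_A = 0 − 3.35×0 = 0; K_B = 88.184415 − 3.35×(1.183 + 30.511) = −17.990485.
Balance: K_A − x×(3.35 − 2.851) = K_B, so x = (K_A − K_B)/(3.35 − 2.851) = 17.9905/0.499 = 36.1 km.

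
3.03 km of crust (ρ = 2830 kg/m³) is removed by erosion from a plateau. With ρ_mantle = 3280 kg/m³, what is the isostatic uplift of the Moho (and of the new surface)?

2.61 km

Unloading: uplift u = e ρ_c/ρ_m = 3.03 km × 2830/3280 = 2.61 km.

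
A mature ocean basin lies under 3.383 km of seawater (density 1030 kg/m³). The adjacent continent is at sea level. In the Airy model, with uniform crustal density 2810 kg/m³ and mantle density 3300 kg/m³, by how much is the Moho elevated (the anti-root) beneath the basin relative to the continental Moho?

12.3 km

Equating mass per unit area of the two columns: replacing crust with seawater at the top is compensated by replacing crust with mantle at the base: d (ρ_c − ρ_w) = a (ρ_m − ρ_c).
a = d (ρ_c − ρ_w)/(ρ_m − ρ_c) = 3.383 km × 1780/490 = 12.3 km.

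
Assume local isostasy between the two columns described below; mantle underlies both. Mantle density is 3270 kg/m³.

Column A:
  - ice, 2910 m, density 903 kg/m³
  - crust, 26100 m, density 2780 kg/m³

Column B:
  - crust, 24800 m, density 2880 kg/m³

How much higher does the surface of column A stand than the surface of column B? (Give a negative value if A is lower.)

3060 m

For any compensation level in the mantle, the mantle terms cancel and isostasy reduces to e = (Σt_A − Σt_B) − (Σ(ρt)_A − Σ(ρt)_B) / ρ_m.
Σt_A = 29010 m; Σt_B = 24800 m; Σ(ρt)_A = 75185730; Σ(ρt)_B = 71424000 (in m·kg/m³).
e = (29010 − 24800) − (75185730 − 71424000) / 3270 = 3060 m.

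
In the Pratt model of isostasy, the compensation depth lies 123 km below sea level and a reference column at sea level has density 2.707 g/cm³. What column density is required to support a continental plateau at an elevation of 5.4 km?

Pratt balance: ρ_ref D = ρ (D + h).
ρ = ρ_ref D/(D + h) = 2.707 × 123 km/(123 km + 5.4 km) = 2.59 g/cm³.

2.59 g/cm³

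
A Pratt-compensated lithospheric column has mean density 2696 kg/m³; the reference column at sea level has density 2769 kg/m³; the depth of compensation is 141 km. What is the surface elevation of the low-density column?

3.82 km

ρ_ref D = ρ (D + h) → h = D (ρ_ref − ρ)/ρ.
h = 141 km × (2769 − 2696)/2696 = 3.82 km.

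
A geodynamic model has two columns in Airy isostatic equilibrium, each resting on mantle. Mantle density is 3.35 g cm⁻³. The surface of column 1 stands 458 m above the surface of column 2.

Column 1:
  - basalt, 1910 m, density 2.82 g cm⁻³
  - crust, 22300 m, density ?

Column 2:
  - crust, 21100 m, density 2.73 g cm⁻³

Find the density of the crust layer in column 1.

2.74 g cm⁻³

Take the compensation level at the base of the deeper column (depth z_c below the surface of column 1) and equate Σ ρ_i t_i down to z_c; mantle fills any gap and the z_c terms cancel.
Column 1: 1910×2.82 + 22300×ρ + (z_c − 24210)×3.35
Column 2: 458×0 + 21100×2.73 + (z_c − 458 − 21100)×3.35
The z_c×3.35 term appears on both sides and cancels. Collect the known terms of each column as K = Σ(ρt)_known − 3.35 × (depth of known layers): K_1 = 5386.2 − 3.35×24210 = −75717.3; K_2 = 57603 − 3.35×(458 + 21100) = −14616.3.
Balance: K_1 + 22300×ρ = K_2, so ρ = (K_2 − K_1)/22300 = 61101/22300 = 2.74 g cm⁻³.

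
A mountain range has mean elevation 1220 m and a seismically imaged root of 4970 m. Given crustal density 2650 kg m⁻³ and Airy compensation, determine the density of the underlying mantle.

3300 kg m⁻³

Airy balance: ρ_c h = (ρ_m − ρ_c) r → ρ_m = ρ_c (1 + h/r).
ρ_m = 2650 × (1 + 1220 m/4970 m) = 3300 kg m⁻³.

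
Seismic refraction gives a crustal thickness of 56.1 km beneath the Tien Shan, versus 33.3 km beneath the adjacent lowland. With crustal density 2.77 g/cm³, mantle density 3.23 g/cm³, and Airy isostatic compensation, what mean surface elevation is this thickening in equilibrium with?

3.25 km

Excess crust Δ = 56.1 km − 33.3 km = 22.8 km, split between elevation h and root r with h + r = Δ.
Airy balance ρ_c h = (ρ_m − ρ_c) r gives r = h ρ_c/(ρ_m − ρ_c), so h (1 + ρ_c/(ρ_m − ρ_c)) = Δ, i.e. h = Δ (ρ_m − ρ_c)/ρ_m.
h = 22.8 km × 0.46/3.23 = 3.25 km.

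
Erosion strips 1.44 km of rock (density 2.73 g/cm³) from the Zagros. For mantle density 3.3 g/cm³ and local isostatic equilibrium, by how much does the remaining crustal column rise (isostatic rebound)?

Unloading: uplift u = e ρ_c/ρ_m = 1.44 km × 2.73/3.3 = 1.19 km.

1.19 km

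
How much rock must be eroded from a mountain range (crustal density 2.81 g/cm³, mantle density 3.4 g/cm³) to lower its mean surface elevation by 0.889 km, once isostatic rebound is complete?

5.12 km

Net drop Δ = e − u = e − e ρ_c/ρ_m = e (ρ_m − ρ_c)/ρ_m.
e = Δ ρ_m/(ρ_m − ρ_c) = 0.889 km × 3.4/0.59 = 5.12 km.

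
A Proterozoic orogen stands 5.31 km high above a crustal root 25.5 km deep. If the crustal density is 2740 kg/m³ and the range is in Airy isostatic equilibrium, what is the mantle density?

3310 kg/m³

Airy balance: ρ_c h = (ρ_m − ρ_c) r → ρ_m = ρ_c (1 + h/r).
ρ_m = 2740 × (1 + 5.31 km/25.5 km) = 3310 kg/m³.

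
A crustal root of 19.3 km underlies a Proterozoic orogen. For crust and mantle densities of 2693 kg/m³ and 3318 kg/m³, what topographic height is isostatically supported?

Equating mass per unit area of the two columns: ρ_c h = (ρ_m − ρ_c) r.
h = r (ρ_m − ρ_c) / ρ_c = 19.3 km × (3318 − 2693) / 2693 = 4.48 km.

4.48 km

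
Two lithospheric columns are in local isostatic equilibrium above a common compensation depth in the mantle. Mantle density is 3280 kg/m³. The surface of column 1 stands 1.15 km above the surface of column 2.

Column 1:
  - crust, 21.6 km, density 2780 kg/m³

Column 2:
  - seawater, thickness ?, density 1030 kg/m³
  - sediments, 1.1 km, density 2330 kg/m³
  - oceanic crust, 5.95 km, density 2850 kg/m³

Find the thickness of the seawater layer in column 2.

1.52 km

Take the compensation level at the base of the deeper column (depth z_c below the surface of column 1) and equate Σ ρ_i t_i down to z_c; mantle fills any gap and the z_c terms cancel.
Column 1: 21.6×2780 + (z_c − 21.6)×3280
Column 2: 1.15×0 + x×1030 + 1.1×2330 + 5.95×2850 + (z_c − 1.15 − 7.05 − x)×3280
The z_c×3280 term appears on both sides and cancels. Collect the known terms of each column as K = Σ(ρt)_known − 3280 × (depth of known layers): K_1 = 60048 − 3280×21.6 = −10800; K_2 = 19520.5 − 3280×(1.15 + 7.05) = −7375.5.
Balance: K_1 = K_2 − x×(3280 − 1030), so x = (K_2 − K_1)/(3280 − 1030) = 3424.5/2250 = 1.52 km.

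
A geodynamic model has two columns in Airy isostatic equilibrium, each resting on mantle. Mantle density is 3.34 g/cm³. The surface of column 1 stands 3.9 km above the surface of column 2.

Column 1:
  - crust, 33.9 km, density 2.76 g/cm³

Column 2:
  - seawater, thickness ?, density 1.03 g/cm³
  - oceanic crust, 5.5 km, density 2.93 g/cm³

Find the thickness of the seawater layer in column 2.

1.9 km

Take the compensation level at the base of the deeper column (depth z_c below the surface of column 1) and equate Σ ρ_i t_i down to z_c; mantle fills any gap and the z_c terms cancel.
Column 1: 33.9×2.76 + (z_c − 33.9)×3.34
Column 2: 3.9×0 + x×1.03 + 5.5×2.93 + (z_c − 3.9 − 5.5 − x)×3.34
The z_c×3.34 term appears on both sides and cancels. Collect the known terms of each column as K = Σ(ρt)_known − 3.34 × (depth of known layers): K_1 = 93.564 − 3.34×33.9 = −19.662; K_2 = 16.115 − 3.34×(3.9 + 5.5) = −15.281.
Balance: K_1 = K_2 − x×(3.34 − 1.03), so x = (K_2 − K_1)/(3.34 − 1.03) = 4.381/2.31 = 1.9 km.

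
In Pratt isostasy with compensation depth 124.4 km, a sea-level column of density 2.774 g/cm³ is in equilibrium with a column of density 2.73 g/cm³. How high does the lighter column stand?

2 km

ρ_ref D = ρ (D + h) → h = D (ρ_ref − ρ)/ρ.
h = 124.4 km × (2.774 − 2.73)/2.73 = 2 km.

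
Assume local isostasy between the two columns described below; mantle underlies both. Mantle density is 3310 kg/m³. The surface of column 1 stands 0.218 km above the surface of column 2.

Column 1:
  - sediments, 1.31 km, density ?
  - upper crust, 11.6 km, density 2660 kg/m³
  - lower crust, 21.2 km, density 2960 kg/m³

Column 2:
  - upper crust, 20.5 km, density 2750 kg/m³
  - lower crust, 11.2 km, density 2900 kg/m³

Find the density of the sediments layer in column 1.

1910 kg/m³

Take the compensation level at the base of the deeper column (depth z_c below the surface of column 1) and equate Σ ρ_i t_i down to z_c; mantle fills any gap and the z_c terms cancel.
Column 1: 1.31×ρ + 11.6×2660 + 21.2×2960 + (z_c − 34.11)×3310
Column 2: 0.218×0 + 20.5×2750 + 11.2×2900 + (z_c − 0.218 − 31.7)×3310
The z_c×3310 term appears on both sides and cancels. Collect the known terms of each column as K = Σ(ρt)_known − 3310 × (depth of known layers): K_1 = 93608 − 3310×34.11 = −19296.1; K_2 = 88855 − 3310×(0.218 + 31.7) = −16793.58.
Balance: K_1 + 1.31×ρ = K_2, so ρ = (K_2 − K_1)/1.31 = 2502.52/1.31 = 1910 kg/m³.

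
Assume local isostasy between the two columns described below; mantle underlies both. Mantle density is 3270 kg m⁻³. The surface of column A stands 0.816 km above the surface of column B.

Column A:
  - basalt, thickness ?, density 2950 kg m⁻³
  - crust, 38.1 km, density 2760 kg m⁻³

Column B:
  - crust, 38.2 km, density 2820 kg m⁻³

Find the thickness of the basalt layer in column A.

Take the compensation level at the base of the deeper column (depth z_c below the surface of column A) and equate Σ ρ_i t_i down to z_c; mantle fills any gap and the z_c terms cancel.
Column A: x×2950 + 38.1×2760 + (z_c − 38.1 − x)×3270
Column B: 0.816×0 + 38.2×2820 + (z_c − 0.816 − 38.2)×3270
The z_c×3270 term appears on both sides and cancels. Collect the known terms of each column as K = Σ(ρt)_known − 3270 × (depth of known layers): K_A = 105156 − 3270×38.1 = −19431; K_B = 107724 − 3270×(0.816 + 38.2) = −19858.32.
Balance: K_A − x×(3270 − 2950) = K_B, so x = (K_A − K_B)/(3270 − 2950) = 427.32/320 = 1.34 km.

1.34 km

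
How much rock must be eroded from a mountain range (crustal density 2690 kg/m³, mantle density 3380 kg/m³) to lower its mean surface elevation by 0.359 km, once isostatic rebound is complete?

1.76 km

Net drop Δ = e − u = e − e ρ_c/ρ_m = e (ρ_m − ρ_c)/ρ_m.
e = Δ ρ_m/(ρ_m − ρ_c) = 0.359 km × 3380/690 = 1.76 km.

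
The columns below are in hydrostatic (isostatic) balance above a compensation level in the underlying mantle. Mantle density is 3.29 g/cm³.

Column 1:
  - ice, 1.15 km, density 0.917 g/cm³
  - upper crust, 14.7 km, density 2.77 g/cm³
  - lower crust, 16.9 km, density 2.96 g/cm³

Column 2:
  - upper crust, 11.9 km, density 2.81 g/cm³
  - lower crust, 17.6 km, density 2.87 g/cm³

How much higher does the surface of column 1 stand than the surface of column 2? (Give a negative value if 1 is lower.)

0.865 km

For any compensation level in the mantle, the mantle terms cancel and isostasy reduces to e = (Σt_1 − Σt_2) − (Σ(ρt)_1 − Σ(ρt)_2) / ρ_m.
Σt_1 = 32.75 km; Σt_2 = 29.5 km; Σ(ρt)_1 = 91.79755; Σ(ρt)_2 = 83.951 (in km·g/cm³).
e = (32.75 − 29.5) − (91.79755 − 83.951) / 3.29 = 0.865 km.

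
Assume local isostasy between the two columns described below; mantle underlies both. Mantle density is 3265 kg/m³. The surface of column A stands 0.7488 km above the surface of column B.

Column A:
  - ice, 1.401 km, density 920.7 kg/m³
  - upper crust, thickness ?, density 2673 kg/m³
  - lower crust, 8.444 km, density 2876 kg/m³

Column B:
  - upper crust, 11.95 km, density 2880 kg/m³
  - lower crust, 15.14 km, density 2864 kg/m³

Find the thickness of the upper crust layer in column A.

Take the compensation level at the base of the deeper column (depth z_c below the surface of column A) and equate Σ ρ_i t_i down to z_c; mantle fills any gap and the z_c terms cancel.
Column A: 1.401×920.7 + x×2673 + 8.444×2876 + (z_c − 9.845 − x)×3265
Column B: 0.7488×0 + 11.95×2880 + 15.14×2864 + (z_c − 0.7488 − 27.09)×3265
The z_c×3265 term appears on both sides and cancels. Collect the known terms of each column as K = Σ(ρt)_known − 3265 × (depth of known layers): K_A = 25574.8447 − 3265×9.845 = −6569.0803; K_B = 77776.96 − 3265×(0.7488 + 27.09) = −13116.722.
Balance: K_A − x×(3265 − 2673) = K_B, so x = (K_A − K_B)/(3265 − 2673) = 6547.64/592 = 11.1 km.

11.1 km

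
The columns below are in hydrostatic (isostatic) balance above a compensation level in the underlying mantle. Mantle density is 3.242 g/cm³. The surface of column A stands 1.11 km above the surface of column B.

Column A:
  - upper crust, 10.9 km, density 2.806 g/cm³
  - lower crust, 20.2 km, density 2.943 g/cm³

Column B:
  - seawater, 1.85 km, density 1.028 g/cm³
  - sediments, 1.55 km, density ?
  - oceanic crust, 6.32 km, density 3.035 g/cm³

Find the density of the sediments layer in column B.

2.09 g/cm³

Take the compensation level at the base of the deeper column (depth z_c below the surface of column A) and equate Σ ρ_i t_i down to z_c; mantle fills any gap and the z_c terms cancel.
Column A: 10.9×2.806 + 20.2×2.943 + (z_c − 31.1)×3.242
Column B: 1.11×0 + 1.85×1.028 + 1.55×ρ + 6.32×3.035 + (z_c − 1.11 − 9.72)×3.242
The z_c×3.242 term appears on both sides and cancels. Collect the known terms of each column as K = Σ(ρt)_known − 3.242 × (depth of known layers): K_A = 90.034 − 3.242×31.1 = −10.7922; K_B = 21.083 − 3.242×(1.11 + 9.72) = −14.02786.
Balance: K_A = K_B + 1.55×ρ, so ρ = (K_A − K_B)/1.55 = 3.23566/1.55 = 2.09 g/cm³.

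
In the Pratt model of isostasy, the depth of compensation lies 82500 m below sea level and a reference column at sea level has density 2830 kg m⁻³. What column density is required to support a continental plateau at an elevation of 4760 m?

2680 kg m⁻³

Pratt balance: ρ_ref D = ρ (D + h).
ρ = ρ_ref D/(D + h) = 2830 × 82500 m/(82500 m + 4760 m) = 2680 kg m⁻³.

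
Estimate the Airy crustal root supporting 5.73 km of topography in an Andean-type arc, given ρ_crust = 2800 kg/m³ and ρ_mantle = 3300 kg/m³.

32.1 km

For local isostatic compensation: the weight of the topography is balanced by the buoyancy of the root, ρ_c h = (ρ_m − ρ_c) r.
r = h · ρ_c / (ρ_m − ρ_c) = 5.73 km × 2800 / (3300 − 2800) = 32.1 km.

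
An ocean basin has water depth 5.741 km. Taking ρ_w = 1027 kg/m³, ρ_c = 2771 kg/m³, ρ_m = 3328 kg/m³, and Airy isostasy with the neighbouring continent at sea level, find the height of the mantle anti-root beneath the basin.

Balancing pressure at the compensation depth: replacing crust with seawater at the top is compensated by replacing crust with mantle at the base: d (ρ_c − ρ_w) = a (ρ_m − ρ_c).
a = d (ρ_c − ρ_w)/(ρ_m − ρ_c) = 5.741 km × 1744/557 = 18 km.

18 km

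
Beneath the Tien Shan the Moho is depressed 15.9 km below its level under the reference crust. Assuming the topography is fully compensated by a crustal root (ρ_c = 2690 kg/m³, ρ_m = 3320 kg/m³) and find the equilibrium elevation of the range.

Balancing pressure at the compensation depth: ρ_c h = (ρ_m − ρ_c) r.
h = r (ρ_m − ρ_c) / ρ_c = 15.9 km × (3320 − 2690) / 2690 = 3.72 km.

3.72 km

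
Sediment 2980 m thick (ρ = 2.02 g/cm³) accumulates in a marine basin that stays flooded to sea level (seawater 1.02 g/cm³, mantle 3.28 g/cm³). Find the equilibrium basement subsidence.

Submarine loading: the sediment displaces seawater, and the subsidence is in turn flooded, so s (ρ_m − ρ_w) = t (ρ_sed − ρ_w).
s = 2980 m × (2.02 − 1.02) / (3.28 − 1.02) = 1320 m.

1320 m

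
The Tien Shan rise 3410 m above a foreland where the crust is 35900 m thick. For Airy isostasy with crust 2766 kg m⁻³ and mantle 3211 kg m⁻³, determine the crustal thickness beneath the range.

Root depth r = h ρ_c / (ρ_m − ρ_c) = 3410 m × 2766 / 445 = 21200 m.
Total thickness = T + h + r = 35900 m + 3410 m + 21200 m = 60500 m.

60500 m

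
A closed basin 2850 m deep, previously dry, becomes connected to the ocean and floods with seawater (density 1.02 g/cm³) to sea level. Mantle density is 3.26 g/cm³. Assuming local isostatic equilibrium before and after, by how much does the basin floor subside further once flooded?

1300 m

After flooding the water column is d + s deep. Its weight must equal the weight of mantle displaced by the extra subsidence s: (d + s) ρ_w = s ρ_m.
s = d ρ_w / (ρ_m − ρ_w) = 2850 m × 1.02/(3.26 − 1.02) = 1300 m.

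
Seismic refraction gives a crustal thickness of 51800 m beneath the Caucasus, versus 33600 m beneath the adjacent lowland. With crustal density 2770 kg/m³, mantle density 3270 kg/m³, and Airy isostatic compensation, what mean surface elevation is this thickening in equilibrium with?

2780 m

Excess crust Δ = 51800 m − 33600 m = 18200 m, split between elevation h and root r with h + r = Δ.
Airy balance ρ_c h = (ρ_m − ρ_c) r gives r = h ρ_c/(ρ_m − ρ_c), so h (1 + ρ_c/(ρ_m − ρ_c)) = Δ, i.e. h = Δ (ρ_m − ρ_c)/ρ_m.
h = 18200 m × 500/3270 = 2780 m.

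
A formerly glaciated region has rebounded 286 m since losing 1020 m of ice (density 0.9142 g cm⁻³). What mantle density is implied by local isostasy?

3.26 g cm⁻³

ρ_m = ρ_ice t / u = 0.9142 × 1020 m/286 m = 3.26 g cm⁻³.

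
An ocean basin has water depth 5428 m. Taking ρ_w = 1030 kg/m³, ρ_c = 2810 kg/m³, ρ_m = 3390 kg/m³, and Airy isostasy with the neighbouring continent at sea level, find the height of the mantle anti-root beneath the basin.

16700 m

In Airy isostatic equilibrium: replacing crust with seawater at the top is compensated by replacing crust with mantle at the base: d (ρ_c − ρ_w) = a (ρ_m − ρ_c).
a = d (ρ_c − ρ_w)/(ρ_m − ρ_c) = 5428 m × 1780/580 = 16700 m.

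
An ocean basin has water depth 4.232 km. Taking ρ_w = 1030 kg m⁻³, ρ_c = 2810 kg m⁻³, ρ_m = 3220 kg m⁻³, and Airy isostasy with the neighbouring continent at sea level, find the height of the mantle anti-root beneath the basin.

In Airy isostatic equilibrium: replacing crust with seawater at the top is compensated by replacing crust with mantle at the base: d (ρ_c − ρ_w) = a (ρ_m − ρ_c).
a = d (ρ_c − ρ_w)/(ρ_m − ρ_c) = 4.232 km × 1780/410 = 18.4 km.

18.4 km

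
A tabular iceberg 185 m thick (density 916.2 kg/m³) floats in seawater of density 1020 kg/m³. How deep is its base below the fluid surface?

Draft d = t ρ_obj/ρ_fluid = 185 m × 916.2/1020 = 166 m.

166 m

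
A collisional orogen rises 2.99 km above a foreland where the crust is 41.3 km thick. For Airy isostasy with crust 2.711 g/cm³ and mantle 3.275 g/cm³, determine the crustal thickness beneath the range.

58.7 km

Root depth r = h ρ_c / (ρ_m − ρ_c) = 2.99 km × 2.711 / 0.564 = 14.37 km.
Total thickness = T + h + r = 41.3 km + 2.99 km + 14.37 km = 58.7 km.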